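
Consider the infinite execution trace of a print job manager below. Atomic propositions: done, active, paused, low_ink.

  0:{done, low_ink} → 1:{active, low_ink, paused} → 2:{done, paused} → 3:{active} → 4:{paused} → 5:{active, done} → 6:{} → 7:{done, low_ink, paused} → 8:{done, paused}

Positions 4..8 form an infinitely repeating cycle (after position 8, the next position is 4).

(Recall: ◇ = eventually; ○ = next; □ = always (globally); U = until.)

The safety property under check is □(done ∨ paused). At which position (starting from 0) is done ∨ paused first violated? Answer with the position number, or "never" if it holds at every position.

3

Check done ∨ paused at each position in order: 0 ✓, 1 ✓, 2 ✓.
At position 3 the labels are {active}, so done ∨ paused is false there. This is the first violation.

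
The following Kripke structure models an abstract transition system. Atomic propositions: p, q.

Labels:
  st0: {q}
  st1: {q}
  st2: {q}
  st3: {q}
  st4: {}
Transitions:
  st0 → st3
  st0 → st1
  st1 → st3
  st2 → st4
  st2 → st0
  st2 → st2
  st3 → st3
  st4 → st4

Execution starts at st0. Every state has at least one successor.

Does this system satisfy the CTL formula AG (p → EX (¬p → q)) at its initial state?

States satisfying p → EX (¬p → q): {st0, st1, st2, st3, st4}.
States satisfying AG (p → EX (¬p → q)): {st0, st1, st2, st3, st4}.
Every state reachable from st0 satisfies p → EX (¬p → q).
st0 ∈ Sat(AG (p → EX (¬p → q))).

Yes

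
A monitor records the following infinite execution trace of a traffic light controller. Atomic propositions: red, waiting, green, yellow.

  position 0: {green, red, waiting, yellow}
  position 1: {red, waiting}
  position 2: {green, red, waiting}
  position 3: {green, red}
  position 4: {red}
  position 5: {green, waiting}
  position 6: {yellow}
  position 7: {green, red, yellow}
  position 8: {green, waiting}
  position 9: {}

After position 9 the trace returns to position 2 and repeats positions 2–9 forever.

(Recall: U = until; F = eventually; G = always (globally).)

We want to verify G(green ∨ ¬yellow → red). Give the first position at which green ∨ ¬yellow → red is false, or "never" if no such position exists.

5

Check green ∨ ¬yellow → red at each position in order: 0 ✓, 1 ✓, 2 ✓, 3 ✓, 4 ✓.
At position 5 the labels are {green, waiting}, so green ∨ ¬yellow → red is false there. This is the first violation.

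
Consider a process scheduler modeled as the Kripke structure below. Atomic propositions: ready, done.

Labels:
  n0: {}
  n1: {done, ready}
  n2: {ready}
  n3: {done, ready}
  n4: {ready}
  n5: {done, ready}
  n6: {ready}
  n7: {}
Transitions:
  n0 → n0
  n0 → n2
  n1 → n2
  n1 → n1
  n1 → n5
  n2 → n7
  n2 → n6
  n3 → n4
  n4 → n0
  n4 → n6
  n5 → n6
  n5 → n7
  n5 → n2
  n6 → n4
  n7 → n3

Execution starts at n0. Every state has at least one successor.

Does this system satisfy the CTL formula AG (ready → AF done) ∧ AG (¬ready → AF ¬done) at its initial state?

States satisfying ready → AF done: {n0, n1, n3, n5, n7}.
States satisfying AG (ready → AF done): ∅.
States satisfying ¬ready → AF ¬done: {n0, n1, n2, n3, n4, n5, n6, n7}.
States satisfying AG (¬ready → AF ¬done): {n0, n1, n2, n3, n4, n5, n6, n7}.
States satisfying AG (ready → AF done) ∧ AG (¬ready → AF ¬done): ∅.
n0 ∉ Sat(AG (ready → AF done) ∧ AG (¬ready → AF ¬done)).

No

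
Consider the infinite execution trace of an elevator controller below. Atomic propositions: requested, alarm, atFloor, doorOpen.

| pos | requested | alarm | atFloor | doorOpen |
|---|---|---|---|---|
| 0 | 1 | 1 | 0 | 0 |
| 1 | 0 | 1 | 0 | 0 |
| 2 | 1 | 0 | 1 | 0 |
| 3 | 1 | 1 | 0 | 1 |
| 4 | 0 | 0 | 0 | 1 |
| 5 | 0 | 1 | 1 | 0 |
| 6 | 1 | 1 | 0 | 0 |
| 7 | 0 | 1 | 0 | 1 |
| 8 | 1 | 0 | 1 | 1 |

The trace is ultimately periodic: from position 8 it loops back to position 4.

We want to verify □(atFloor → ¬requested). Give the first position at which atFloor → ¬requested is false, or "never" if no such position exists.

2

Check atFloor → ¬requested at each position in order: 0 ✓, 1 ✓.
At position 2 the labels are {atFloor, requested}, so atFloor → ¬requested is false there. This is the first violation.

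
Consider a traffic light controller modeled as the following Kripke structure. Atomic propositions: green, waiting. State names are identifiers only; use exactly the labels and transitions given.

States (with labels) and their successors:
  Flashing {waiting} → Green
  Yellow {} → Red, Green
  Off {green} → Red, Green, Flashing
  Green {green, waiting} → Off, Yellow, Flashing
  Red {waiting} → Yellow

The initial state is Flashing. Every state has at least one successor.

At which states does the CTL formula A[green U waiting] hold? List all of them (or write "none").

{Flashing, Off, Green, Red}

States satisfying green: {Off, Green}.
States satisfying waiting: {Flashing, Green, Red}.
States satisfying A[green U waiting]: {Flashing, Off, Green, Red}.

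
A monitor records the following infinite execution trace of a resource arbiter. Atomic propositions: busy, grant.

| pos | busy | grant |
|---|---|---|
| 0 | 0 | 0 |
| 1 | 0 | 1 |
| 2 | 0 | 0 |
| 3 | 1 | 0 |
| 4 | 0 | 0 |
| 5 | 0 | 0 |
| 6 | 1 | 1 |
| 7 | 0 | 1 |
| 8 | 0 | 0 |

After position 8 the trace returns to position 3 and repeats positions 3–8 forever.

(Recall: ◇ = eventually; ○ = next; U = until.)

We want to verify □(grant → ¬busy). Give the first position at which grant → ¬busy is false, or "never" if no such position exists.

Check grant → ¬busy at each position in order: 0 ✓, 1 ✓, 2 ✓, 3 ✓, 4 ✓, 5 ✓.
At position 6 the labels are {busy, grant}, so grant → ¬busy is false there. This is the first violation.

6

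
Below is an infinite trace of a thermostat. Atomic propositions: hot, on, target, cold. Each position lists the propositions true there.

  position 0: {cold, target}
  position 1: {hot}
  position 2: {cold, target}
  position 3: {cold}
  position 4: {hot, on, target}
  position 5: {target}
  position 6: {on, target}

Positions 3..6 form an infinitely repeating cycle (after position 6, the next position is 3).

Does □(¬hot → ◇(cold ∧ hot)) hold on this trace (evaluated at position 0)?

No

¬hot → ◇(cold ∧ hot) must hold at every position from 0 onward. It fails at position 0, so □(¬hot → ◇(cold ∧ hot)) is false.
Positions where ¬hot holds: 0, 2, 3, 5, 6.
Check ◇(cold ∧ hot) at each: 0→fails, 2→fails, 3→fails, 5→fails, 6→fails.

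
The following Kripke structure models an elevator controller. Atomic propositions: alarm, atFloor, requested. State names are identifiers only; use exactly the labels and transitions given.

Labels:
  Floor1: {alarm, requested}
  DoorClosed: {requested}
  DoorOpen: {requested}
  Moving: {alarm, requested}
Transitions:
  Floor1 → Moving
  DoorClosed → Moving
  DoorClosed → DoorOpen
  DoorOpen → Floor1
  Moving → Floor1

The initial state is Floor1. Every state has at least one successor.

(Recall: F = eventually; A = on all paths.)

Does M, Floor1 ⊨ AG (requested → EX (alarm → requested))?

Yes

States satisfying requested → EX (alarm → requested): {Floor1, DoorClosed, DoorOpen, Moving}.
States satisfying AG (requested → EX (alarm → requested)): {Floor1, DoorClosed, DoorOpen, Moving}.
Every state reachable from Floor1 satisfies requested → EX (alarm → requested).
Floor1 ∈ Sat(AG (requested → EX (alarm → requested))).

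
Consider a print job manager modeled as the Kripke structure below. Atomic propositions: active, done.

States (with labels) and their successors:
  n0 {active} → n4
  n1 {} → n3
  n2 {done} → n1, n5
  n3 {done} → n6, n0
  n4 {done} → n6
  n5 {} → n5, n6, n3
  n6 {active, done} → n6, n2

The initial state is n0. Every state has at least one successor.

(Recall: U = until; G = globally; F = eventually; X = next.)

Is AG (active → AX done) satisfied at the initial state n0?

States satisfying active → AX done: {n0, n1, n2, n3, n4, n5, n6}.
States satisfying AG (active → AX done): {n0, n1, n2, n3, n4, n5, n6}.
Every state reachable from n0 satisfies active → AX done.
n0 ∈ Sat(AG (active → AX done)).

Satisfied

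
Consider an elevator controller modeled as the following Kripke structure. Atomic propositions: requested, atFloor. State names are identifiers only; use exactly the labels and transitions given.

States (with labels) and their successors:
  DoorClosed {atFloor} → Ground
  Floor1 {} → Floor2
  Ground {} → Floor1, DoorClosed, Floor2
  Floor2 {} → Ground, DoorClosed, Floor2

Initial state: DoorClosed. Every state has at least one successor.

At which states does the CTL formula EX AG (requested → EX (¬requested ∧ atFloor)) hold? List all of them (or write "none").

States satisfying AG (requested → EX (¬requested ∧ atFloor)): {DoorClosed, Floor1, Ground, Floor2}.
States satisfying EX AG (requested → EX (¬requested ∧ atFloor)): {DoorClosed, Floor1, Ground, Floor2}.

{DoorClosed, Floor1, Ground, Floor2}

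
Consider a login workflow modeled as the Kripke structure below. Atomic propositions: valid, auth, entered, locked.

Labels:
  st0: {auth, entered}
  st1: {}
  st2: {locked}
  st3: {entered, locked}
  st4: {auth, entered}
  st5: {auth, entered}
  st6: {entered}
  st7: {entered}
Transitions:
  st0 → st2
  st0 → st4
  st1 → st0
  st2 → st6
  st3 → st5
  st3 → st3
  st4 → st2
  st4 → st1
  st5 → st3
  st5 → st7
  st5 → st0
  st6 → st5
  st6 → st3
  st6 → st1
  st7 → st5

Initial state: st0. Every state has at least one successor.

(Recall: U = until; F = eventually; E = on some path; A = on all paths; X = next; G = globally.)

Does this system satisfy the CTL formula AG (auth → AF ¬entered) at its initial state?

States satisfying auth → AF ¬entered: {st0, st1, st2, st3, st4, st6, st7}.
States satisfying AG (auth → AF ¬entered): ∅.
st5 is reachable from st0 and violates auth → AF ¬entered, so AG fails at st0.
st0 ∉ Sat(AG (auth → AF ¬entered)).

Violated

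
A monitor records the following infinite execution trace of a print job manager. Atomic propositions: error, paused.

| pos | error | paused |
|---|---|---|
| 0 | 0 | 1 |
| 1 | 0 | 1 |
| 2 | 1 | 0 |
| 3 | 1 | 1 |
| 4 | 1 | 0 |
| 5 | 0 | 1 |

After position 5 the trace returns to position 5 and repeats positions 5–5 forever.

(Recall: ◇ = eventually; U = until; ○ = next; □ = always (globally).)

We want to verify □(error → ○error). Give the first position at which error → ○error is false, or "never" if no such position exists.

4

Check error → ○error at each position in order: 0 ✓, 1 ✓, 2 ✓, 3 ✓.
At position 4 the labels are {error} and the next position 5 has {paused}, so error → ○error is false there. This is the first violation.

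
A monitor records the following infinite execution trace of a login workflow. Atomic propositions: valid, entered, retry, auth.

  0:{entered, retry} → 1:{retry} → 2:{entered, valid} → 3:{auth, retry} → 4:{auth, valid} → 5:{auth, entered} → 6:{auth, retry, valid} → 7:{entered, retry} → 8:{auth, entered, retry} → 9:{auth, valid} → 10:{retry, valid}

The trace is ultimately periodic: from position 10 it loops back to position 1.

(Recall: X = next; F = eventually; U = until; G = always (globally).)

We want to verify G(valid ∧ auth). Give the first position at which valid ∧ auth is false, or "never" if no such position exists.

0

At position 0 the labels are {entered, retry}, so valid ∧ auth is false there. This is the first violation.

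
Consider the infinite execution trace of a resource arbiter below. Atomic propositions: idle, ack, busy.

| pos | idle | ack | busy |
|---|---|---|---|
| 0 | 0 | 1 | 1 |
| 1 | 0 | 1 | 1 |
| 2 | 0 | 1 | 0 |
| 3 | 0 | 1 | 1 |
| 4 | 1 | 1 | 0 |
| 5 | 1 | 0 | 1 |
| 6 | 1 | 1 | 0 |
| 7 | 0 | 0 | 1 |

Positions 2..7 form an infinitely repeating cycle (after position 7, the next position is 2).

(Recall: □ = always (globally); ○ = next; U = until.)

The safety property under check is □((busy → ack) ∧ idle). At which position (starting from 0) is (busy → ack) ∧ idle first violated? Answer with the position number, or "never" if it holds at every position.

At position 0 the labels are {ack, busy}, so (busy → ack) ∧ idle is false there. This is the first violation.

0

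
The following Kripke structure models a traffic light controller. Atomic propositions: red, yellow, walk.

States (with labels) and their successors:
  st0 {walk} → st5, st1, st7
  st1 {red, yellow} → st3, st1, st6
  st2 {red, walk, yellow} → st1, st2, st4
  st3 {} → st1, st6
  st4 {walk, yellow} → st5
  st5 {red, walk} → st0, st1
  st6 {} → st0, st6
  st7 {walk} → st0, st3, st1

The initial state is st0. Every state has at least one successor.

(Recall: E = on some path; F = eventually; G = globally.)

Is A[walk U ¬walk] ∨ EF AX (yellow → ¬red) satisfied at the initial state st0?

Holds

States satisfying walk: {st0, st2, st4, st5, st7}.
States satisfying ¬walk: {st1, st3, st6}.
States satisfying A[walk U ¬walk]: {st1, st3, st6}.
States satisfying AX (yellow → ¬red): {st4, st6}.
States satisfying EF AX (yellow → ¬red): {st0, st1, st2, st3, st4, st5, st6, st7}.
States satisfying A[walk U ¬walk] ∨ EF AX (yellow → ¬red): {st0, st1, st2, st3, st4, st5, st6, st7}.
st0 ∈ Sat(A[walk U ¬walk] ∨ EF AX (yellow → ¬red)).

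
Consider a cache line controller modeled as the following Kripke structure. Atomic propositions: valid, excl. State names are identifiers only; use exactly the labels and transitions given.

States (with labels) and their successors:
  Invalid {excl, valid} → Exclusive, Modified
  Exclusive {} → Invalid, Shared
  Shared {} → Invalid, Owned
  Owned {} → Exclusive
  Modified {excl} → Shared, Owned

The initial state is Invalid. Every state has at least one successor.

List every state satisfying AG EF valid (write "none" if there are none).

States satisfying EF valid: {Invalid, Exclusive, Shared, Owned, Modified}.
States satisfying AG EF valid: {Invalid, Exclusive, Shared, Owned, Modified}.

{Invalid, Exclusive, Shared, Owned, Modified}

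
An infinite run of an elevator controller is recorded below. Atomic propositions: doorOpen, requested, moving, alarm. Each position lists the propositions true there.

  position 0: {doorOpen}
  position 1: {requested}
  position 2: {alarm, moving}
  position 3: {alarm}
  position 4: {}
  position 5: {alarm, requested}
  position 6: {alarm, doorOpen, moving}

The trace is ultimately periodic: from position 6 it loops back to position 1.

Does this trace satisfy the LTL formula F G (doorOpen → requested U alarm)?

G (doorOpen → requested U alarm) holds at position 1, which is reachable from 0, so F G (doorOpen → requested U alarm) holds.

Yes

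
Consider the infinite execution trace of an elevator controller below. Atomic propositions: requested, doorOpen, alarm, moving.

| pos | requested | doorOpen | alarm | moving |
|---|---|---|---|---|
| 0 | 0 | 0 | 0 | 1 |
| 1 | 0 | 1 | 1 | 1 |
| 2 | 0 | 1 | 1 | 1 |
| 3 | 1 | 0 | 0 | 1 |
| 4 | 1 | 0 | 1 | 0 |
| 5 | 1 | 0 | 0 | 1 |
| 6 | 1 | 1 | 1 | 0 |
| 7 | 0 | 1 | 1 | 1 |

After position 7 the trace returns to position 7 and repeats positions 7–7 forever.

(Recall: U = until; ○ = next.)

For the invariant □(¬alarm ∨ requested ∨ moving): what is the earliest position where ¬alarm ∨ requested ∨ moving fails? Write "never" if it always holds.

¬alarm ∨ requested ∨ moving holds at every position 0..7, and those are all the positions the trace ever visits, so the invariant □(¬alarm ∨ requested ∨ moving) is never violated.

never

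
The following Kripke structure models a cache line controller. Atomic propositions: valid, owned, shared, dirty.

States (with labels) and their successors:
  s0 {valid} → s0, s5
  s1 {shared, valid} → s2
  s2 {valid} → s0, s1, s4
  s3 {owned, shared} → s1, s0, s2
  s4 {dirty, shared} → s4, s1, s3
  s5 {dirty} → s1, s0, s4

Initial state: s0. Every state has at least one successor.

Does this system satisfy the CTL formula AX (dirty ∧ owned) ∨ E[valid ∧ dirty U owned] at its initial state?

Violated

States satisfying dirty ∧ owned: ∅.
States satisfying AX (dirty ∧ owned): ∅.
States satisfying valid ∧ dirty: ∅.
States satisfying owned: {s3}.
States satisfying E[valid ∧ dirty U owned]: {s3}.
States satisfying AX (dirty ∧ owned) ∨ E[valid ∧ dirty U owned]: {s3}.
s0 ∉ Sat(AX (dirty ∧ owned) ∨ E[valid ∧ dirty U owned]).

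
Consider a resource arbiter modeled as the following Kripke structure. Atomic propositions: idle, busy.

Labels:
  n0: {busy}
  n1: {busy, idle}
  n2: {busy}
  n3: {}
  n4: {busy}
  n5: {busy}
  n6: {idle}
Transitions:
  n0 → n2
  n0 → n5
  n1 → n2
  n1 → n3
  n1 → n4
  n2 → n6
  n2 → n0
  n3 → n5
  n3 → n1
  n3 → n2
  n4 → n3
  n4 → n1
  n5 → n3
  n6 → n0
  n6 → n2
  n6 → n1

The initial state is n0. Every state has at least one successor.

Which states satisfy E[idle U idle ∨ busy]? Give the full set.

{n0, n1, n2, n4, n5, n6}

States satisfying idle: {n1, n6}.
States satisfying idle ∨ busy: {n0, n1, n2, n4, n5, n6}.
States satisfying E[idle U idle ∨ busy]: {n0, n1, n2, n4, n5, n6}.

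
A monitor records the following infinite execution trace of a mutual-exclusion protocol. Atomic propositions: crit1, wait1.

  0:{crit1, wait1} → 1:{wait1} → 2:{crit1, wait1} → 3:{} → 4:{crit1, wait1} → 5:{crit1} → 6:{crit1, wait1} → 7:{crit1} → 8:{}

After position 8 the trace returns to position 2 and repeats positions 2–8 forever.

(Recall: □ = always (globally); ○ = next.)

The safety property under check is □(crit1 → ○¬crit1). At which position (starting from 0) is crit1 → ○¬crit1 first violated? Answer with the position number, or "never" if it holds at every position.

Check crit1 → ○¬crit1 at each position in order: 0 ✓, 1 ✓, 2 ✓, 3 ✓.
At position 4 the labels are {crit1, wait1} and the next position 5 has {crit1}, so crit1 → ○¬crit1 is false there. This is the first violation.

4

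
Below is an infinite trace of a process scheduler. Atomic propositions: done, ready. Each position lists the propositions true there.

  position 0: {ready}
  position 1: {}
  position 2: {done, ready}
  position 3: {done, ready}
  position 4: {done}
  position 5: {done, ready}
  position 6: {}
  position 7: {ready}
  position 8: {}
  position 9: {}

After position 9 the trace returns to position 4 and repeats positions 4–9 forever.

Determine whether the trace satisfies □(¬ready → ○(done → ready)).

¬ready → ○(done → ready) must hold at every position from 0 onward. It fails at position 9, so □(¬ready → ○(done → ready)) is false.
Positions where ¬ready holds: 1, 4, 6, 8, 9.
Check ○(done → ready) at each: 1→ok, 4→ok, 6→ok, 8→ok, 9→fails.

Does not hold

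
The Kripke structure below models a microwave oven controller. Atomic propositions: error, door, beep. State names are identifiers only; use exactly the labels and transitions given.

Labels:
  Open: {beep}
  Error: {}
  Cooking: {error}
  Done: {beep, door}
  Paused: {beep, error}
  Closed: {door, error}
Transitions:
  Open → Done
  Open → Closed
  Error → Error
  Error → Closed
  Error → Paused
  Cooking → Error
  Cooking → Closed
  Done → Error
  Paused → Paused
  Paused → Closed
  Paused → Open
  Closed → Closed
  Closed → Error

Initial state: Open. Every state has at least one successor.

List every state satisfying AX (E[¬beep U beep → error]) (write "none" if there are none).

States satisfying E[¬beep U beep → error]: {Error, Cooking, Paused, Closed}.
States satisfying AX (E[¬beep U beep → error]): {Error, Cooking, Done, Closed}.

{Error, Cooking, Done, Closed}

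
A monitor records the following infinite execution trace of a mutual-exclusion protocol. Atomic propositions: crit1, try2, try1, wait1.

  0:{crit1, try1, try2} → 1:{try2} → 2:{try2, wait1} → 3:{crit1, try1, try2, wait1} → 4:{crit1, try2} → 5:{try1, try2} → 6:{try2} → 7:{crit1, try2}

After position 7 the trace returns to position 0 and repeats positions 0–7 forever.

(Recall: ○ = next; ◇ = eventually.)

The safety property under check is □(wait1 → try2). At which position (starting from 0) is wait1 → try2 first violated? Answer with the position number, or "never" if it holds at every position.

wait1 → try2 holds at every position 0..7, and those are all the positions the trace ever visits, so the invariant □(wait1 → try2) is never violated.

never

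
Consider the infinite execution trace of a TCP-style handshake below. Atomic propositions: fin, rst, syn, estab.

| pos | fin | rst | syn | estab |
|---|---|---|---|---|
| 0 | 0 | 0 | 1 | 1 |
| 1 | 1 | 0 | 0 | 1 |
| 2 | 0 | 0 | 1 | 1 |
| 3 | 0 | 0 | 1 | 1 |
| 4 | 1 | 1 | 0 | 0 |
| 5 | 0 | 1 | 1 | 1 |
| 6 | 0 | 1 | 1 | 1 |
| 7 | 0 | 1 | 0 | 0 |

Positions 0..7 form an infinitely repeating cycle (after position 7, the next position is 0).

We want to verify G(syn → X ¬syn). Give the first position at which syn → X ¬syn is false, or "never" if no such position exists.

Check syn → X ¬syn at each position in order: 0 ✓, 1 ✓.
At position 2 the labels are {estab, syn} and the next position 3 has {estab, syn}, so syn → X ¬syn is false there. This is the first violation.

2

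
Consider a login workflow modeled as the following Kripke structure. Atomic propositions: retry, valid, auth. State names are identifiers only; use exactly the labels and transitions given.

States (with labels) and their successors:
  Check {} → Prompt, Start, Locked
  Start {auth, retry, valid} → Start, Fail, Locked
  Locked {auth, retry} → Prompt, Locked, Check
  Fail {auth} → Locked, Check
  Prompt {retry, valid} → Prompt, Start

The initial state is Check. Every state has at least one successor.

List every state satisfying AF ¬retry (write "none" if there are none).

{Check, Fail}

States satisfying ¬retry: {Check, Fail}.
States satisfying AF ¬retry: {Check, Fail}.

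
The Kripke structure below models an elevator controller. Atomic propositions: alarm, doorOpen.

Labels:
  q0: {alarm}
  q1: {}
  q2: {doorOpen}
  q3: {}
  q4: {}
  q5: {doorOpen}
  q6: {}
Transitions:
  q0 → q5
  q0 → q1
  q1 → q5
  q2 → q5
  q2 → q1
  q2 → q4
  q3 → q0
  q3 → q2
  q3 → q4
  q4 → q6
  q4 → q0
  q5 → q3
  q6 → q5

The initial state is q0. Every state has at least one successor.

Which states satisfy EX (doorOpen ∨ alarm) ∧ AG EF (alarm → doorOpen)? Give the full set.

States satisfying doorOpen ∨ alarm: {q0, q2, q5}.
States satisfying EX (doorOpen ∨ alarm): {q0, q1, q2, q3, q4, q6}.
States satisfying EF (alarm → doorOpen): {q0, q1, q2, q3, q4, q5, q6}.
States satisfying AG EF (alarm → doorOpen): {q0, q1, q2, q3, q4, q5, q6}.
States satisfying EX (doorOpen ∨ alarm) ∧ AG EF (alarm → doorOpen): {q0, q1, q2, q3, q4, q6}.

{q0, q1, q2, q3, q4, q6}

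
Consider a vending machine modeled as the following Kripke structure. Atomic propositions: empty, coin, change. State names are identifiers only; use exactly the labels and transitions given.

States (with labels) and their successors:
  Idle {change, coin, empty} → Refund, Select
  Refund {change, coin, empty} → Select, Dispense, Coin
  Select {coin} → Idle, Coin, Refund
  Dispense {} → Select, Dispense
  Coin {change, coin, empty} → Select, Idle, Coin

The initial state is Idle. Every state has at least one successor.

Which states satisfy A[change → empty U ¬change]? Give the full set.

States satisfying change → empty: {Idle, Refund, Select, Dispense, Coin}.
States satisfying ¬change: {Select, Dispense}.
States satisfying A[change → empty U ¬change]: {Select, Dispense}.

{Select, Dispense}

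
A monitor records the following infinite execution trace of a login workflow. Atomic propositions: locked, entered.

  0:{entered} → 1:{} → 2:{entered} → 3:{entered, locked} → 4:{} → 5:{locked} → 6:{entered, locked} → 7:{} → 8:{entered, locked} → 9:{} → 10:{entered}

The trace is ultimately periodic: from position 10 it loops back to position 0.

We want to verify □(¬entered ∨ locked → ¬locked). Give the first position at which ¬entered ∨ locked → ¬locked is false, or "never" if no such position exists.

3

Check ¬entered ∨ locked → ¬locked at each position in order: 0 ✓, 1 ✓, 2 ✓.
At position 3 the labels are {entered, locked}, so ¬entered ∨ locked → ¬locked is false there. This is the first violation.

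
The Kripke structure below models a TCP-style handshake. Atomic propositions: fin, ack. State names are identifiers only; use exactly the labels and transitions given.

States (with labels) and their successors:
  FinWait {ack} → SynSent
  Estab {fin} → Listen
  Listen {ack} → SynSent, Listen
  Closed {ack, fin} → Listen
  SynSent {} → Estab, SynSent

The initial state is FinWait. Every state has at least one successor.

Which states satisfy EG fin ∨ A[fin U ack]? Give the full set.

{FinWait, Estab, Listen, Closed}

States satisfying fin: {Estab, Closed}.
States satisfying EG fin: ∅.
States satisfying ack: {FinWait, Listen, Closed}.
States satisfying A[fin U ack]: {FinWait, Estab, Listen, Closed}.
States satisfying EG fin ∨ A[fin U ack]: {FinWait, Estab, Listen, Closed}.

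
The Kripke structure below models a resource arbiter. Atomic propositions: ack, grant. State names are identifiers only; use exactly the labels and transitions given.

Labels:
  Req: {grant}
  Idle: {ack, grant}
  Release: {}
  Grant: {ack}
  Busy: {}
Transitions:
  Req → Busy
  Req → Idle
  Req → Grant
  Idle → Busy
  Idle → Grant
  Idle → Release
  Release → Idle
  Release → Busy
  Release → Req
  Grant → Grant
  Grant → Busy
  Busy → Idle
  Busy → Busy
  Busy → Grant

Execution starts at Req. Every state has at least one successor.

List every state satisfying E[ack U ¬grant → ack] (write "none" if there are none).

{Req, Idle, Grant}

States satisfying ack: {Idle, Grant}.
States satisfying ¬grant → ack: {Req, Idle, Grant}.
States satisfying E[ack U ¬grant → ack]: {Req, Idle, Grant}.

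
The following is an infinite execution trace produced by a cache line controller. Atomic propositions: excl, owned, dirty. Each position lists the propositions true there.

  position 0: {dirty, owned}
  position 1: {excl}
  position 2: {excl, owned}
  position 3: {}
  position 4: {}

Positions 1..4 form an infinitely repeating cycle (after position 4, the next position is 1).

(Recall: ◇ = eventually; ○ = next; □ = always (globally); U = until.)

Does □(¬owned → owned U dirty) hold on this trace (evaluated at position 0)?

Violated

¬owned → owned U dirty must hold at every position from 0 onward. It fails at position 1, so □(¬owned → owned U dirty) is false.
Positions where ¬owned holds: 1, 3, 4.
Check owned U dirty at each: 1→fails, 3→fails, 4→fails.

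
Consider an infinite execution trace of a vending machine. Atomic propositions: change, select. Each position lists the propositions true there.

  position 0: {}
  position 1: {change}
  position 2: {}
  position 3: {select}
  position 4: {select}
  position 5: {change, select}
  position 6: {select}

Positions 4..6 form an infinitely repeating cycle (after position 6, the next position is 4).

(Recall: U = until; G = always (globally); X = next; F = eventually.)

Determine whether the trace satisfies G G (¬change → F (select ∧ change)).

Holds

G (¬change → F (select ∧ change)) holds at every position 0..6, and those are all positions ever visited, so G G (¬change → F (select ∧ change)) holds.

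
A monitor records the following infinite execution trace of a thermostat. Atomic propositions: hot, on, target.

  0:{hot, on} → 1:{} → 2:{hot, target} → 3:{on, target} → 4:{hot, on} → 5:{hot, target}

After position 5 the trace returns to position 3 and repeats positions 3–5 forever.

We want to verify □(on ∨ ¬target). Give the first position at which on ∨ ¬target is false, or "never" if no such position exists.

Check on ∨ ¬target at each position in order: 0 ✓, 1 ✓.
At position 2 the labels are {hot, target}, so on ∨ ¬target is false there. This is the first violation.

2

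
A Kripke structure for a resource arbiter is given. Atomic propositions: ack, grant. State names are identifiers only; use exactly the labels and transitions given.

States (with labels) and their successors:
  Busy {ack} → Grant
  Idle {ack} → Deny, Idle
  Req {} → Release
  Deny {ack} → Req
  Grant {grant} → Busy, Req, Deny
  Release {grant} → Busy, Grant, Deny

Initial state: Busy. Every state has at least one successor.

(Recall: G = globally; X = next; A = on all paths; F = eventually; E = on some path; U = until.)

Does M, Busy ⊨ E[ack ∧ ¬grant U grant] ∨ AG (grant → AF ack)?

States satisfying ack ∧ ¬grant: {Busy, Idle, Deny}.
States satisfying grant: {Grant, Release}.
States satisfying E[ack ∧ ¬grant U grant]: {Busy, Grant, Release}.
States satisfying grant → AF ack: {Busy, Idle, Req, Deny}.
States satisfying AG (grant → AF ack): ∅.
States satisfying E[ack ∧ ¬grant U grant] ∨ AG (grant → AF ack): {Busy, Grant, Release}.
Busy ∈ Sat(E[ack ∧ ¬grant U grant] ∨ AG (grant → AF ack)).

Holds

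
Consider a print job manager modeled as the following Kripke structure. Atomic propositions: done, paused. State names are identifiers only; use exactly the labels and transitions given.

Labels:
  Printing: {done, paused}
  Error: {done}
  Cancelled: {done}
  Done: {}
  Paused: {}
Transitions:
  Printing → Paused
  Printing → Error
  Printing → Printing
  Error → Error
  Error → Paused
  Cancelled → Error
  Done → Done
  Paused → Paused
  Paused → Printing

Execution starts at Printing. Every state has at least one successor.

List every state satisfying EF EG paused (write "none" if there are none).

{Printing, Error, Cancelled, Paused}

States satisfying EG paused: {Printing}.
States satisfying EF EG paused: {Printing, Error, Cancelled, Paused}.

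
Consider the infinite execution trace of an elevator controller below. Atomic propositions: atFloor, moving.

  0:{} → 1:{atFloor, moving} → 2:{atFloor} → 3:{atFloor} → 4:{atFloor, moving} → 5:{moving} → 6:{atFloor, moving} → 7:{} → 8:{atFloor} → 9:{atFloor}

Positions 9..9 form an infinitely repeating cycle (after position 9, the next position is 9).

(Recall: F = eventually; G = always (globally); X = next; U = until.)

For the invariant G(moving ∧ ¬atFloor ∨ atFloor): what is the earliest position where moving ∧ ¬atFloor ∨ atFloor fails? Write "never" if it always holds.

At position 0 the labels are {}, so moving ∧ ¬atFloor ∨ atFloor is false there. This is the first violation.

0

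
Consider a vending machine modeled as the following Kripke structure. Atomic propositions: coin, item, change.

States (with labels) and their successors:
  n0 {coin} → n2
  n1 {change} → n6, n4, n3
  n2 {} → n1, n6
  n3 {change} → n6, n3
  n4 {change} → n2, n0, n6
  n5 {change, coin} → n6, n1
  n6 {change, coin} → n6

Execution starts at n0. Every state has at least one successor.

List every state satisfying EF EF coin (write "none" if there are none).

{n0, n1, n2, n3, n4, n5, n6}

States satisfying EF coin: {n0, n1, n2, n3, n4, n5, n6}.
States satisfying EF EF coin: {n0, n1, n2, n3, n4, n5, n6}.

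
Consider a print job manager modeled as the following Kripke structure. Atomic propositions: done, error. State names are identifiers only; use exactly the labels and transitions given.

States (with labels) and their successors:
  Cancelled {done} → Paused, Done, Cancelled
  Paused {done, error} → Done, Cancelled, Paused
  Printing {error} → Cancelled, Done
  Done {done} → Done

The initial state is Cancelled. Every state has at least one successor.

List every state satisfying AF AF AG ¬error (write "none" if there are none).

{Done}

States satisfying AF AG ¬error: {Done}.
States satisfying AF AF AG ¬error: {Done}.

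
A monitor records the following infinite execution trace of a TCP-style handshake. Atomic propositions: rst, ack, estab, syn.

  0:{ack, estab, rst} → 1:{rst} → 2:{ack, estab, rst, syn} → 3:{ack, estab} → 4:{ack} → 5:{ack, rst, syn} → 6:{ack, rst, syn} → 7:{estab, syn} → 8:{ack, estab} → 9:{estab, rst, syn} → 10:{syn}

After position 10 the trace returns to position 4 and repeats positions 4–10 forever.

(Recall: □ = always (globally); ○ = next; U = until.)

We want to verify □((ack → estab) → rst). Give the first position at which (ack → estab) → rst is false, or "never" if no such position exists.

Check (ack → estab) → rst at each position in order: 0 ✓, 1 ✓, 2 ✓.
At position 3 the labels are {ack, estab}, so (ack → estab) → rst is false there. This is the first violation.

3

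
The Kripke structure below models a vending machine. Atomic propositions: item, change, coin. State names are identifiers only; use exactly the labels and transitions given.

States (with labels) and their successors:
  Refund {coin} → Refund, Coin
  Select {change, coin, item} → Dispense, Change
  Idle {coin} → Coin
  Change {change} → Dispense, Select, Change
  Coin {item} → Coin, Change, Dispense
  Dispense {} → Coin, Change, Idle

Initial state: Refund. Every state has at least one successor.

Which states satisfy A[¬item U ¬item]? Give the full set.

{Refund, Idle, Change, Dispense}

States satisfying ¬item: {Refund, Idle, Change, Dispense}.
States satisfying A[¬item U ¬item]: {Refund, Idle, Change, Dispense}.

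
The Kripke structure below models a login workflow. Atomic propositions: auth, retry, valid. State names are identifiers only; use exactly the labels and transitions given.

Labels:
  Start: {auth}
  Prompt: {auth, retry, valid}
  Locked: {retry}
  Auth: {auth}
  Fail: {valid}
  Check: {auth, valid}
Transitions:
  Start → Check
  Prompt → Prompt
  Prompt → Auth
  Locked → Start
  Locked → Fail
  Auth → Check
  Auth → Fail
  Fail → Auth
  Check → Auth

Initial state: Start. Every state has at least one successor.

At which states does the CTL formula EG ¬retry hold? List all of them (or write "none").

States satisfying ¬retry: {Start, Auth, Fail, Check}.
States satisfying EG ¬retry: {Start, Auth, Fail, Check}.

{Start, Auth, Fail, Check}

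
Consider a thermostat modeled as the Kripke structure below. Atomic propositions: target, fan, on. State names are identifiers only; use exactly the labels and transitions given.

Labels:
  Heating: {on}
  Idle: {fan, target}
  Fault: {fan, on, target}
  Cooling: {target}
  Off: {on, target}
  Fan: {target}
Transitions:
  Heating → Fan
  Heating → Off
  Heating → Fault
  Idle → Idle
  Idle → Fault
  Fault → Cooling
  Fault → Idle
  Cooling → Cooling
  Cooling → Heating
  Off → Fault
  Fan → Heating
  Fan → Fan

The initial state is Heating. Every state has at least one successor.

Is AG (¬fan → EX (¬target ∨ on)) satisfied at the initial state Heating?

States satisfying ¬fan → EX (¬target ∨ on): {Heating, Idle, Fault, Cooling, Off, Fan}.
States satisfying AG (¬fan → EX (¬target ∨ on)): {Heating, Idle, Fault, Cooling, Off, Fan}.
Every state reachable from Heating satisfies ¬fan → EX (¬target ∨ on).
Heating ∈ Sat(AG (¬fan → EX (¬target ∨ on))).

Satisfied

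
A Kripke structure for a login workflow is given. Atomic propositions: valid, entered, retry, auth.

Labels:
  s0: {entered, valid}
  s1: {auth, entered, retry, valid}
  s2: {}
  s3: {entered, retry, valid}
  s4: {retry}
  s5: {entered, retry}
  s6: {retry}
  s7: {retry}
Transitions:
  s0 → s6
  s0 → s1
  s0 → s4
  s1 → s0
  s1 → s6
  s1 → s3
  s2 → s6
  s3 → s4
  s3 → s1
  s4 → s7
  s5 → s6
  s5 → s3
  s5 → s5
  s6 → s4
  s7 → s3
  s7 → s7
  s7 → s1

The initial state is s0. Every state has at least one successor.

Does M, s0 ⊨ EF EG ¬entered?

Holds

States satisfying EG ¬entered: {s2, s4, s6, s7}.
States satisfying EF EG ¬entered: {s0, s1, s2, s3, s4, s5, s6, s7}.
Some path from s0 reaches a state where EG ¬entered holds.
s0 ∈ Sat(EF EG ¬entered).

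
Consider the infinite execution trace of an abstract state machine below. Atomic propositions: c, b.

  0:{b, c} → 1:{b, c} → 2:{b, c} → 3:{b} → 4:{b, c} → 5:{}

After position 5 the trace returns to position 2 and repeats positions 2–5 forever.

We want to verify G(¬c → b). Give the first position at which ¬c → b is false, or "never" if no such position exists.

Check ¬c → b at each position in order: 0 ✓, 1 ✓, 2 ✓, 3 ✓, 4 ✓.
At position 5 the labels are {}, so ¬c → b is false there. This is the first violation.

5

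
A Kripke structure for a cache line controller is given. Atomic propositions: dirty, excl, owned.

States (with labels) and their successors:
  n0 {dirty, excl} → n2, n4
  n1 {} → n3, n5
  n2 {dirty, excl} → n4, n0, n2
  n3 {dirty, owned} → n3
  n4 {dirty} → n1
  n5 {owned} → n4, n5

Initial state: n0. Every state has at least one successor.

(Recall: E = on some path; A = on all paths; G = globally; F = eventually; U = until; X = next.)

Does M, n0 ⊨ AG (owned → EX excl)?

States satisfying owned → EX excl: {n0, n1, n2, n4}.
States satisfying AG (owned → EX excl): ∅.
n3 is reachable from n0 and violates owned → EX excl, so AG fails at n0.
n0 ∉ Sat(AG (owned → EX excl)).

Violated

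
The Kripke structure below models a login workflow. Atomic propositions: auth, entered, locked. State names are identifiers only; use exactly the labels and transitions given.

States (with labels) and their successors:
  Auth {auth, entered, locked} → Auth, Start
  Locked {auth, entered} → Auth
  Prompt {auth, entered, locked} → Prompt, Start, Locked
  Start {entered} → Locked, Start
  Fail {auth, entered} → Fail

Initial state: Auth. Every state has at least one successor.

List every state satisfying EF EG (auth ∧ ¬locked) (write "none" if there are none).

States satisfying EG (auth ∧ ¬locked): {Fail}.
States satisfying EF EG (auth ∧ ¬locked): {Fail}.

{Fail}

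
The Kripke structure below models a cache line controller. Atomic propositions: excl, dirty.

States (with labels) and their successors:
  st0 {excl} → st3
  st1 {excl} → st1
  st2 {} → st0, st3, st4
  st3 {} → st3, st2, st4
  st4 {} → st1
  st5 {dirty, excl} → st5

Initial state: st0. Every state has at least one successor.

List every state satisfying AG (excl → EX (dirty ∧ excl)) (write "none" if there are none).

States satisfying excl → EX (dirty ∧ excl): {st2, st3, st4, st5}.
States satisfying AG (excl → EX (dirty ∧ excl)): {st5}.

{st5}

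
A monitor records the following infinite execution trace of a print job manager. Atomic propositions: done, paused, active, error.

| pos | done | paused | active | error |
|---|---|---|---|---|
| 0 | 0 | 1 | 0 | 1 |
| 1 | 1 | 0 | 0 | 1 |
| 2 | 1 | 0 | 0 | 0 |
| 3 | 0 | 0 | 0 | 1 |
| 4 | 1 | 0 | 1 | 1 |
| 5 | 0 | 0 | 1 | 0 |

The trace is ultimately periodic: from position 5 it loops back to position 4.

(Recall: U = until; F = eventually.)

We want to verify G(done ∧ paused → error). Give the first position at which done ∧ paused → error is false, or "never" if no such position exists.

done ∧ paused → error holds at every position 0..5, and those are all the positions the trace ever visits, so the invariant G(done ∧ paused → error) is never violated.

never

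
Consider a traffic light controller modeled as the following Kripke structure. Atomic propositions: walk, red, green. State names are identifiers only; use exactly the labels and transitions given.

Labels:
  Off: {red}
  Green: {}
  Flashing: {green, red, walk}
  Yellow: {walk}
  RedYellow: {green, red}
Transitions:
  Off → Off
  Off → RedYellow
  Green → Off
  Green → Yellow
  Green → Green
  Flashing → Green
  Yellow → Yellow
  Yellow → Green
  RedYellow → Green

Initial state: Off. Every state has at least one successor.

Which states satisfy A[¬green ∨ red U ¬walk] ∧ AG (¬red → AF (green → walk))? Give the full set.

States satisfying ¬green ∨ red: {Off, Green, Flashing, Yellow, RedYellow}.
States satisfying ¬walk: {Off, Green, RedYellow}.
States satisfying A[¬green ∨ red U ¬walk]: {Off, Green, Flashing, RedYellow}.
States satisfying ¬red → AF (green → walk): {Off, Green, Flashing, Yellow, RedYellow}.
States satisfying AG (¬red → AF (green → walk)): {Off, Green, Flashing, Yellow, RedYellow}.
States satisfying A[¬green ∨ red U ¬walk] ∧ AG (¬red → AF (green → walk)): {Off, Green, Flashing, RedYellow}.

{Off, Green, Flashing, RedYellow}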